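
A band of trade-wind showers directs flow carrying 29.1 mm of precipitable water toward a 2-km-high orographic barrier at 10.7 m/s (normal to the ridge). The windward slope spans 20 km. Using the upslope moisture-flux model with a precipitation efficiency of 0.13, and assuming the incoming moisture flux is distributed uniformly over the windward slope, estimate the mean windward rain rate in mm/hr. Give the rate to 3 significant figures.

R ≈ 7.29 mm/hr

Incoming column moisture flux per unit ridge length: F = V × PW = 10.7 × 29.1 = 311.37 mm·m/s.
Spread over the 20 km slope with efficiency ε = 0.13: R = ε·F/W = 0.13 × 311.37 / 20000 m = 2.024e-03 mm/s.
R = 2.024e-03 × 3600 = 7.29 mm/hr.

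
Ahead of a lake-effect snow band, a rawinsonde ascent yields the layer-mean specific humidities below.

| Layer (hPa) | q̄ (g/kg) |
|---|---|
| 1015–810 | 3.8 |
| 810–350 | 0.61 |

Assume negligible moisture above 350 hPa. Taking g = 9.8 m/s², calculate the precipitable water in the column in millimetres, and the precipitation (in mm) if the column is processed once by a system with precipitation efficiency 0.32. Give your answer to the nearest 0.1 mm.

PW ≈ 10.8 mm; precipitation ≈ 3.5 mm

Precipitable water is the column-integrated vapour mass per unit area: PW = (1/g) Σ q̄ Δp, with q in kg/kg and Δp in Pa (1 kg/m² of water = 1 mm).
Layer 1015–810 hPa: Δp = 205 hPa = 20500 Pa, q̄ = 0.0038 kg/kg → 0.0038 × 20500 / 9.8 = 7.95 mm
Layer 810–350 hPa: Δp = 460 hPa = 46000 Pa, q̄ = 0.00061 kg/kg → 0.00061 × 46000 / 9.8 = 2.86 mm
PW = 7.95 + 2.86 = 10.81 ≈ 10.8 mm.
Precipitation = ε × PW = 0.32 × 10.8 = 3.5 mm.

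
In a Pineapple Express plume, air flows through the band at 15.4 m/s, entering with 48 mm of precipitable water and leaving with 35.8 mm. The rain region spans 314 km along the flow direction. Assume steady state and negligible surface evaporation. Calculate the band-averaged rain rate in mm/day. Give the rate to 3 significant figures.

Column moisture flux per unit crosswind length is F = V × PW.
Inflow: F_in = 15.4 × 48 = 739.2 mm·m/s
Outflow: F_out = 15.4 × 35.8 = 551.32 mm·m/s
Steady-state rate R = (F_in − F_out)/L = (739.2 − 551.32) / 314000 m = 5.983e-04 mm/s.
R = 5.983e-04 × 3600 × 24 = 51.7 mm/day.

R ≈ 51.7 mm/day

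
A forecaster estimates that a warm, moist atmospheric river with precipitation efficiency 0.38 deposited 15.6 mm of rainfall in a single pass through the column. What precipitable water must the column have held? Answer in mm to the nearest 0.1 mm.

PW = rainfall / ε = 15.6 / 0.38 = 41.1 mm.

PW ≈ 41.1 mm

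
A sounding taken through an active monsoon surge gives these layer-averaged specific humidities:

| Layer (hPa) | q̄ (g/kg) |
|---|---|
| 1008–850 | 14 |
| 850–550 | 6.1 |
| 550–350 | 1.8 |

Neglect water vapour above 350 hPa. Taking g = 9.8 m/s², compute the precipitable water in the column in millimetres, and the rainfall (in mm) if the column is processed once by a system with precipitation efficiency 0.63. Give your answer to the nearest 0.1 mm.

PW ≈ 44.9 mm; rainfall ≈ 28.3 mm

Precipitable water is the column-integrated vapour mass per unit area: PW = (1/g) Σ q̄ Δp, with q in kg/kg and Δp in Pa (1 kg/m² of water = 1 mm).
Layer 1008–850 hPa: Δp = 158 hPa = 15800 Pa, q̄ = 0.014 kg/kg → 0.014 × 15800 / 9.8 = 22.57 mm
Layer 850–550 hPa: Δp = 300 hPa = 30000 Pa, q̄ = 0.0061 kg/kg → 0.0061 × 30000 / 9.8 = 18.67 mm
Layer 550–350 hPa: Δp = 200 hPa = 20000 Pa, q̄ = 0.0018 kg/kg → 0.0018 × 20000 / 9.8 = 3.67 mm
PW = 22.57 + 18.67 + 3.67 = 44.91 ≈ 44.9 mm.
Rainfall = ε × PW = 0.63 × 44.9 = 28.3 mm.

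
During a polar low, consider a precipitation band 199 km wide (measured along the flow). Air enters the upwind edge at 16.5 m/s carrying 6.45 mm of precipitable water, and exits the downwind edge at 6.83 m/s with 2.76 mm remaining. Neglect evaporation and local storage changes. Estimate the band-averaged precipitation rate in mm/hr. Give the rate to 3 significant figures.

R ≈ 1.58 mm/hr

Column moisture flux per unit crosswind length is F = V × PW.
Inflow: F_in = 16.5 × 6.45 = 106.425 mm·m/s
Outflow: F_out = 6.83 × 2.76 = 18.8508 mm·m/s
Steady-state rate R = (F_in − F_out)/L = (106.425 − 18.8508) / 199000 m = 4.401e-04 mm/s.
R = 4.401e-04 × 3600 = 1.58 mm/hr.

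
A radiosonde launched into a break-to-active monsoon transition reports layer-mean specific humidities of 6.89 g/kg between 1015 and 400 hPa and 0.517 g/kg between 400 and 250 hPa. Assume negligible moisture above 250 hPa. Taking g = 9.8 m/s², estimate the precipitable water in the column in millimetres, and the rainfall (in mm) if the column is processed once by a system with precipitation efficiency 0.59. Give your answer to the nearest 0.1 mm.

Precipitable water is the column-integrated vapour mass per unit area: PW = (1/g) Σ q̄ Δp, with q in kg/kg and Δp in Pa (1 kg/m² of water = 1 mm).
Layer 1015–400 hPa: Δp = 615 hPa = 61500 Pa, q̄ = 0.00689 kg/kg → 0.00689 × 61500 / 9.8 = 43.24 mm
Layer 400–250 hPa: Δp = 150 hPa = 15000 Pa, q̄ = 0.000517 kg/kg → 0.000517 × 15000 / 9.8 = 0.79 mm
PW = 43.24 + 0.79 = 44.03 ≈ 44.0 mm.
Rainfall = ε × PW = 0.59 × 44.0 = 26.0 mm.

PW ≈ 44.0 mm; rainfall ≈ 26.0 mm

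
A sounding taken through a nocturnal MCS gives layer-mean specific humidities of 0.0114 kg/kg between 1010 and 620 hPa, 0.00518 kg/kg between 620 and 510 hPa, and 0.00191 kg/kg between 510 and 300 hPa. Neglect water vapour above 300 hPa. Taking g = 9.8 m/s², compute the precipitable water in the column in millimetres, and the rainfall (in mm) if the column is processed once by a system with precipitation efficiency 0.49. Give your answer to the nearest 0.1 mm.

PW ≈ 55.3 mm; rainfall ≈ 27.1 mm

Precipitable water is the column-integrated vapour mass per unit area: PW = (1/g) Σ q̄ Δp, with q in kg/kg and Δp in Pa (1 kg/m² of water = 1 mm).
Layer 1010–620 hPa: Δp = 390 hPa = 39000 Pa, q̄ = 0.0114 kg/kg → 0.0114 × 39000 / 9.8 = 45.37 mm
Layer 620–510 hPa: Δp = 110 hPa = 11000 Pa, q̄ = 0.00518 kg/kg → 0.00518 × 11000 / 9.8 = 5.81 mm
Layer 510–300 hPa: Δp = 210 hPa = 21000 Pa, q̄ = 0.00191 kg/kg → 0.00191 × 21000 / 9.8 = 4.09 mm
PW = 45.37 + 5.81 + 4.09 = 55.27 ≈ 55.3 mm.
Rainfall = ε × PW = 0.49 × 55.3 = 27.1 mm.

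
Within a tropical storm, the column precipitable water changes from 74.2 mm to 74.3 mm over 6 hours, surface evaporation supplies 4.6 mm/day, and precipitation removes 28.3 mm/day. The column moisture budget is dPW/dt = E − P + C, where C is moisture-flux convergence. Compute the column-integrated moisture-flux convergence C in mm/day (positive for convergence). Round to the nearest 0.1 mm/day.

dPW/dt = (74.3 − 74.2) mm / (6/24 day) = +0.400 mm/day.
C = dPW/dt − E + P = (+0.400) − 4.6 + 28.3 = 24.1 mm/day.

C ≈ 24.1 mm/day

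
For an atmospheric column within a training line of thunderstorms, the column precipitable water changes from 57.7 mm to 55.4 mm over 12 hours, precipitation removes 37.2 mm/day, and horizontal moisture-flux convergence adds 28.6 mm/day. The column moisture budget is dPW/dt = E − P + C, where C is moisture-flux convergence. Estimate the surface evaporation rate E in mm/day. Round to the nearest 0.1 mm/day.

dPW/dt = (55.4 − 57.7) mm / (12/24 day) = -4.600 mm/day.
E = dPW/dt + P − C = (-4.600) + 37.2 − (28.6) = 4.0 mm/day.

E ≈ 4.0 mm/day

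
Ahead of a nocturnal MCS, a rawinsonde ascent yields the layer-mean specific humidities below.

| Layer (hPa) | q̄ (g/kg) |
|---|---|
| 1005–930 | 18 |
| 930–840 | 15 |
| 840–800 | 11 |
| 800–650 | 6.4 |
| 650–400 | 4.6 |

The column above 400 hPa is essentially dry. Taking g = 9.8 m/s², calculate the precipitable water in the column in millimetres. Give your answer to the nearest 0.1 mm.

PW ≈ 53.6 mm

Precipitable water is the column-integrated vapour mass per unit area: PW = (1/g) Σ q̄ Δp, with q in kg/kg and Δp in Pa (1 kg/m² of water = 1 mm).
Layer 1005–930 hPa: Δp = 75 hPa = 7500 Pa, q̄ = 0.018 kg/kg → 0.018 × 7500 / 9.8 = 13.78 mm
Layer 930–840 hPa: Δp = 90 hPa = 9000 Pa, q̄ = 0.015 kg/kg → 0.015 × 9000 / 9.8 = 13.78 mm
Layer 840–800 hPa: Δp = 40 hPa = 4000 Pa, q̄ = 0.011 kg/kg → 0.011 × 4000 / 9.8 = 4.49 mm
Layer 800–650 hPa: Δp = 150 hPa = 15000 Pa, q̄ = 0.0064 kg/kg → 0.0064 × 15000 / 9.8 = 9.80 mm
Layer 650–400 hPa: Δp = 250 hPa = 25000 Pa, q̄ = 0.0046 kg/kg → 0.0046 × 25000 / 9.8 = 11.73 mm
PW = 13.78 + 13.78 + 4.49 + 9.80 + 11.73 = 53.58 ≈ 53.6 mm.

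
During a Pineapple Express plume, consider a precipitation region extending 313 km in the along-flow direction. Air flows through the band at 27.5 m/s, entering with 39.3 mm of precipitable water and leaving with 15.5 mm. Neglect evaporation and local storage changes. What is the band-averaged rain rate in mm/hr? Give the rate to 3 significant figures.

R ≈ 7.53 mm/hr

Column moisture flux per unit crosswind length is F = V × PW.
Inflow: F_in = 27.5 × 39.3 = 1080.75 mm·m/s
Outflow: F_out = 27.5 × 15.5 = 426.25 mm·m/s
Steady-state rate R = (F_in − F_out)/L = (1080.75 − 426.25) / 313000 m = 2.091e-03 mm/s.
R = 2.091e-03 × 3600 = 7.53 mm/hr.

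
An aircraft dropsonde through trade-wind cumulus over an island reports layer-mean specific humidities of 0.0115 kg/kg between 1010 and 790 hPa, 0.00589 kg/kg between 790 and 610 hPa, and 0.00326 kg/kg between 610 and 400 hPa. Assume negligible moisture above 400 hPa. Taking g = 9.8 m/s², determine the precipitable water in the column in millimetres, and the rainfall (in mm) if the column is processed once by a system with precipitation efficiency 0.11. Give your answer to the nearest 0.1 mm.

PW ≈ 43.6 mm; rainfall ≈ 4.8 mm

Precipitable water is the column-integrated vapour mass per unit area: PW = (1/g) Σ q̄ Δp, with q in kg/kg and Δp in Pa (1 kg/m² of water = 1 mm).
Layer 1010–790 hPa: Δp = 220 hPa = 22000 Pa, q̄ = 0.0115 kg/kg → 0.0115 × 22000 / 9.8 = 25.82 mm
Layer 790–610 hPa: Δp = 180 hPa = 18000 Pa, q̄ = 0.00589 kg/kg → 0.00589 × 18000 / 9.8 = 10.82 mm
Layer 610–400 hPa: Δp = 210 hPa = 21000 Pa, q̄ = 0.00326 kg/kg → 0.00326 × 21000 / 9.8 = 6.99 mm
PW = 25.82 + 10.82 + 6.99 = 43.63 ≈ 43.6 mm.
Rainfall = ε × PW = 0.11 × 43.6 = 4.8 mm.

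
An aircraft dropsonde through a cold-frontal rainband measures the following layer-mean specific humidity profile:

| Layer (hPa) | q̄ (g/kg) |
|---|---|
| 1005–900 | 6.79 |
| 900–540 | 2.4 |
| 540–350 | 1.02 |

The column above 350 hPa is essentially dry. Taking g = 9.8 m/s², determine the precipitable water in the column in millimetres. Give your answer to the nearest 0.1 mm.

PW ≈ 18.1 mm

Precipitable water is the column-integrated vapour mass per unit area: PW = (1/g) Σ q̄ Δp, with q in kg/kg and Δp in Pa (1 kg/m² of water = 1 mm).
Layer 1005–900 hPa: Δp = 105 hPa = 10500 Pa, q̄ = 0.00679 kg/kg → 0.00679 × 10500 / 9.8 = 7.28 mm
Layer 900–540 hPa: Δp = 360 hPa = 36000 Pa, q̄ = 0.0024 kg/kg → 0.0024 × 36000 / 9.8 = 8.82 mm
Layer 540–350 hPa: Δp = 190 hPa = 19000 Pa, q̄ = 0.00102 kg/kg → 0.00102 × 19000 / 9.8 = 1.98 mm
PW = 7.28 + 8.82 + 1.98 = 18.08 ≈ 18.1 mm.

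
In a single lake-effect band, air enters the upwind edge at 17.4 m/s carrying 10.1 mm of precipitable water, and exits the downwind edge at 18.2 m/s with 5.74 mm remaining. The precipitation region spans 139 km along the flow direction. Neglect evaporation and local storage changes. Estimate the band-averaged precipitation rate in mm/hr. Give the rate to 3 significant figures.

Column moisture flux per unit crosswind length is F = V × PW.
Inflow: F_in = 17.4 × 10.1 = 175.74 mm·m/s
Outflow: F_out = 18.2 × 5.74 = 104.468 mm·m/s
Steady-state rate R = (F_in − F_out)/L = (175.74 − 104.468) / 139000 m = 5.127e-04 mm/s.
R = 5.127e-04 × 3600 = 1.85 mm/hr.

R ≈ 1.85 mm/hr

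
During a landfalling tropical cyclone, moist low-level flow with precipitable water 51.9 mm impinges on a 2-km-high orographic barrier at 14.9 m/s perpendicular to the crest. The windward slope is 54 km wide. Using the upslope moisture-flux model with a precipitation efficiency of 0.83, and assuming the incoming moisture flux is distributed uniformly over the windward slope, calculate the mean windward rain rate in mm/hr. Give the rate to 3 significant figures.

R ≈ 42.8 mm/hr

Incoming column moisture flux per unit ridge length: F = V × PW = 14.9 × 51.9 = 773.31 mm·m/s.
Spread over the 54 km slope with efficiency ε = 0.83: R = ε·F/W = 0.83 × 773.31 / 54000 m = 1.189e-02 mm/s.
R = 1.189e-02 × 3600 = 42.8 mm/hr.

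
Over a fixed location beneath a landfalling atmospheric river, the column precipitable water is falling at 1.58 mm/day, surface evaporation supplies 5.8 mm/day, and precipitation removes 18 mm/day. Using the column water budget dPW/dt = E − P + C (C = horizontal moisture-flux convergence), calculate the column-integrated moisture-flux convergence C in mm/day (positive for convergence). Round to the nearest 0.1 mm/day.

C ≈ 10.6 mm/day

dPW/dt = -1.58 mm/day.
C = dPW/dt − E + P = (-1.58) − 5.8 + 18 = 10.6 mm/day.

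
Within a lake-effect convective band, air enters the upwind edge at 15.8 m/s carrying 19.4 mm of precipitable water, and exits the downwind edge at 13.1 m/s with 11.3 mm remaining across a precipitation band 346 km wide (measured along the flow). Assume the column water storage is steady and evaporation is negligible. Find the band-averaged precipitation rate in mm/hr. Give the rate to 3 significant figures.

R ≈ 1.65 mm/hr

Column moisture flux per unit crosswind length is F = V × PW.
Inflow: F_in = 15.8 × 19.4 = 306.52 mm·m/s
Outflow: F_out = 13.1 × 11.3 = 148.03 mm·m/s
Steady-state rate R = (F_in − F_out)/L = (306.52 − 148.03) / 346000 m = 4.581e-04 mm/s.
R = 4.581e-04 × 3600 = 1.65 mm/hr.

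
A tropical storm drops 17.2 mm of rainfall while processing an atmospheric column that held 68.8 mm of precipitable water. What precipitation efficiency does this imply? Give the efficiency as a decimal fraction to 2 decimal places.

ε = rainfall / PW = 17.2 / 68.8 = 0.25.

ε ≈ 0.25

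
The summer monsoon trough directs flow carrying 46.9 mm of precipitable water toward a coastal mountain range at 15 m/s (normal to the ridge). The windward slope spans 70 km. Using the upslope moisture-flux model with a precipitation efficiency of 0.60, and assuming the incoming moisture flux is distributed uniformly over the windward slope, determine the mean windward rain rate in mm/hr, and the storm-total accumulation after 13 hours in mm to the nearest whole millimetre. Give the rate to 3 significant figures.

R ≈ 21.7 mm/hr; total ≈ 282 mm

Incoming column moisture flux per unit ridge length: F = V × PW = 15 × 46.9 = 703.5 mm·m/s.
Spread over the 70 km slope with efficiency ε = 0.60: R = ε·F/W = 0.60 × 703.5 / 70000 m = 6.030e-03 mm/s.
R = 6.030e-03 × 3600 = 21.7 mm/hr.
Over 13 h: total = 21.7 × 13 = 282.1 ≈ 282 mm.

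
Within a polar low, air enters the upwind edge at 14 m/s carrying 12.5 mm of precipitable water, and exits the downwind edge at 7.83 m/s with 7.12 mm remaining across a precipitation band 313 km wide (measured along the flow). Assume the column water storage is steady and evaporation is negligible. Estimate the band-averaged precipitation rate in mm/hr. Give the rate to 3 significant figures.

R ≈ 1.37 mm/hr

Column moisture flux per unit crosswind length is F = V × PW.
Inflow: F_in = 14 × 12.5 = 175 mm·m/s
Outflow: F_out = 7.83 × 7.12 = 55.7496 mm·m/s
Steady-state rate R = (F_in − F_out)/L = (175 − 55.7496) / 313000 m = 3.810e-04 mm/s.
R = 3.810e-04 × 3600 = 1.37 mm/hr.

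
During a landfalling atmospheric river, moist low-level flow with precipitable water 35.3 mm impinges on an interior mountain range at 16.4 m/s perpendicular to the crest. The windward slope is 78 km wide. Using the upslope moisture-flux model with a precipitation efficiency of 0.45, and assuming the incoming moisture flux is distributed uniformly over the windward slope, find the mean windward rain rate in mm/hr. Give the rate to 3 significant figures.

Incoming column moisture flux per unit ridge length: F = V × PW = 16.4 × 35.3 = 578.92 mm·m/s.
Spread over the 78 km slope with efficiency ε = 0.45: R = ε·F/W = 0.45 × 578.92 / 78000 m = 3.340e-03 mm/s.
R = 3.340e-03 × 3600 = 12.0 mm/hr.

R ≈ 12.0 mm/hr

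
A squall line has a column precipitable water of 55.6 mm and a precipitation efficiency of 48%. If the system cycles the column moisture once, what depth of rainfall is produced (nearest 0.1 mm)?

rainfall ≈ 26.7 mm

Rainfall = ε × PW = 0.48 × 55.6 = 26.7 mm.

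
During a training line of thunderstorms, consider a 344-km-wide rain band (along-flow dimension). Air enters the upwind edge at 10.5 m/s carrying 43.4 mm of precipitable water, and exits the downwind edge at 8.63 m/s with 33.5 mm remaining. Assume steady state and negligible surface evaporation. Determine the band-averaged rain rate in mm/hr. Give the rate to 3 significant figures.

Column moisture flux per unit crosswind length is F = V × PW.
Inflow: F_in = 10.5 × 43.4 = 455.7 mm·m/s
Outflow: F_out = 8.63 × 33.5 = 289.105 mm·m/s
Steady-state rate R = (F_in − F_out)/L = (455.7 − 289.105) / 344000 m = 4.843e-04 mm/s.
R = 4.843e-04 × 3600 = 1.74 mm/hr.

R ≈ 1.74 mm/hr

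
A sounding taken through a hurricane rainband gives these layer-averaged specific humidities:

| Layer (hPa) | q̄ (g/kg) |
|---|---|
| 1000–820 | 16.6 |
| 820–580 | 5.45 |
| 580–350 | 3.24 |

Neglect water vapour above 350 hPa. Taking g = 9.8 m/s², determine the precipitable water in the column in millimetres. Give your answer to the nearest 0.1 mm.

Precipitable water is the column-integrated vapour mass per unit area: PW = (1/g) Σ q̄ Δp, with q in kg/kg and Δp in Pa (1 kg/m² of water = 1 mm).
Layer 1000–820 hPa: Δp = 180 hPa = 18000 Pa, q̄ = 0.0166 kg/kg → 0.0166 × 18000 / 9.8 = 30.49 mm
Layer 820–580 hPa: Δp = 240 hPa = 24000 Pa, q̄ = 0.00545 kg/kg → 0.00545 × 24000 / 9.8 = 13.35 mm
Layer 580–350 hPa: Δp = 230 hPa = 23000 Pa, q̄ = 0.00324 kg/kg → 0.00324 × 23000 / 9.8 = 7.60 mm
PW = 30.49 + 13.35 + 7.60 = 51.44 ≈ 51.4 mm.

PW ≈ 51.4 mm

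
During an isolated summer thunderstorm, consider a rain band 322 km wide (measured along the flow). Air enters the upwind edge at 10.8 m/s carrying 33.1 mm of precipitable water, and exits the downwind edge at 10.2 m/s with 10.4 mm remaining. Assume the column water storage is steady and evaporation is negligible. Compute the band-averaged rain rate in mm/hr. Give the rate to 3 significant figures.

R ≈ 2.81 mm/hr

Column moisture flux per unit crosswind length is F = V × PW.
Inflow: F_in = 10.8 × 33.1 = 357.48 mm·m/s
Outflow: F_out = 10.2 × 10.4 = 106.08 mm·m/s
Steady-state rate R = (F_in − F_out)/L = (357.48 − 106.08) / 322000 m = 7.807e-04 mm/s.
R = 7.807e-04 × 3600 = 2.81 mm/hr.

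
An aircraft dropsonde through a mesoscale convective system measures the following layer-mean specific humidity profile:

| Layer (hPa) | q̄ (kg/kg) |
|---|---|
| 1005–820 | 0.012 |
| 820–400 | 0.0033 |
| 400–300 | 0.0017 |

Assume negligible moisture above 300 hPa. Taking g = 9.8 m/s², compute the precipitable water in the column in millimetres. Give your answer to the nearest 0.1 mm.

PW ≈ 38.5 mm

Precipitable water is the column-integrated vapour mass per unit area: PW = (1/g) Σ q̄ Δp, with q in kg/kg and Δp in Pa (1 kg/m² of water = 1 mm).
Layer 1005–820 hPa: Δp = 185 hPa = 18500 Pa, q̄ = 0.012 kg/kg → 0.012 × 18500 / 9.8 = 22.65 mm
Layer 820–400 hPa: Δp = 420 hPa = 42000 Pa, q̄ = 0.0033 kg/kg → 0.0033 × 42000 / 9.8 = 14.14 mm
Layer 400–300 hPa: Δp = 100 hPa = 10000 Pa, q̄ = 0.0017 kg/kg → 0.0017 × 10000 / 9.8 = 1.73 mm
PW = 22.65 + 14.14 + 1.73 = 38.52 ≈ 38.5 mm.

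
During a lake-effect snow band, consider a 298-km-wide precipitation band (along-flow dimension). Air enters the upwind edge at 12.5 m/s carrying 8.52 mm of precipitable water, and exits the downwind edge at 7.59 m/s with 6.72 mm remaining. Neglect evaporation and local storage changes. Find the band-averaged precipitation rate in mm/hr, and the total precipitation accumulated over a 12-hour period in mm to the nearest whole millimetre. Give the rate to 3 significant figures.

Column moisture flux per unit crosswind length is F = V × PW.
Inflow: F_in = 12.5 × 8.52 = 106.5 mm·m/s
Outflow: F_out = 7.59 × 6.72 = 51.0048 mm·m/s
Steady-state rate R = (F_in − F_out)/L = (106.5 − 51.0048) / 298000 m = 1.862e-04 mm/s.
R = 1.862e-04 × 3600 = 0.670 mm/hr.
Over 12 h: total = 0.670 × 12 = 8.04 ≈ 8 mm.

R ≈ 0.670 mm/hr; total ≈ 8 mm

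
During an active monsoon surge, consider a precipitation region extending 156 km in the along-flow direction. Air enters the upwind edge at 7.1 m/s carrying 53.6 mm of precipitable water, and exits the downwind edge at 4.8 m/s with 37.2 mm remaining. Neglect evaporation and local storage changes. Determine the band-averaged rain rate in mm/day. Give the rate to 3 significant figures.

Column moisture flux per unit crosswind length is F = V × PW.
Inflow: F_in = 7.1 × 53.6 = 380.56 mm·m/s
Outflow: F_out = 4.8 × 37.2 = 178.56 mm·m/s
Steady-state rate R = (F_in − F_out)/L = (380.56 − 178.56) / 156000 m = 1.295e-03 mm/s.
R = 1.295e-03 × 3600 × 24 = 112 mm/day.

R ≈ 112 mm/day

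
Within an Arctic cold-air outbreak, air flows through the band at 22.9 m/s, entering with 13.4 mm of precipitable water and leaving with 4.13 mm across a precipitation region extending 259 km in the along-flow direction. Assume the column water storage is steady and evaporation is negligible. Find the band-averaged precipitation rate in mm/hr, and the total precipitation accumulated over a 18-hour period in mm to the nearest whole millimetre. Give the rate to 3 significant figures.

R ≈ 2.95 mm/hr; total ≈ 53 mm

Column moisture flux per unit crosswind length is F = V × PW.
Inflow: F_in = 22.9 × 13.4 = 306.86 mm·m/s
Outflow: F_out = 22.9 × 4.13 = 94.577 mm·m/s
Steady-state rate R = (F_in − F_out)/L = (306.86 − 94.577) / 259000 m = 8.196e-04 mm/s.
R = 8.196e-04 × 3600 = 2.95 mm/hr.
Over 18 h: total = 2.95 × 18 = 53.1 ≈ 53 mm.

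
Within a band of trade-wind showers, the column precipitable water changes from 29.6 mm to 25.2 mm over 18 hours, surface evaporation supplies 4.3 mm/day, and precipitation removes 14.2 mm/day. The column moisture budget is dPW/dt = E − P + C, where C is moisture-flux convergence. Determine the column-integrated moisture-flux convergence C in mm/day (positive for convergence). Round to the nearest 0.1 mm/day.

dPW/dt = (25.2 − 29.6) mm / (18/24 day) = -5.867 mm/day.
C = dPW/dt − E + P = (-5.867) − 4.3 + 14.2 = 4.0 mm/day.

C ≈ 4.0 mm/day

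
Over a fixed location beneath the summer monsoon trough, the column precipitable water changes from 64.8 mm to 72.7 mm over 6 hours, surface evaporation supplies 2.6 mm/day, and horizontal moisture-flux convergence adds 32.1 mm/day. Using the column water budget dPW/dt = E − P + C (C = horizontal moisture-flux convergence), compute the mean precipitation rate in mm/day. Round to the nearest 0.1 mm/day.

P ≈ 3.1 mm/day

dPW/dt = (72.7 − 64.8) mm / (6/24 day) = +31.600 mm/day.
P = E + C − dPW/dt = 2.6 + (32.1) − (+31.600) = 3.1 mm/day.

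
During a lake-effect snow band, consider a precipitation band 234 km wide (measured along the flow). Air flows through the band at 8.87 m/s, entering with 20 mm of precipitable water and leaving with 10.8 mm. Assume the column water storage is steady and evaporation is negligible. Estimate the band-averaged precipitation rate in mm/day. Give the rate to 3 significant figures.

Column moisture flux per unit crosswind length is F = V × PW.
Inflow: F_in = 8.87 × 20 = 177.4 mm·m/s
Outflow: F_out = 8.87 × 10.8 = 95.796 mm·m/s
Steady-state rate R = (F_in − F_out)/L = (177.4 − 95.796) / 234000 m = 3.487e-04 mm/s.
R = 3.487e-04 × 3600 × 24 = 30.1 mm/day.

R ≈ 30.1 mm/day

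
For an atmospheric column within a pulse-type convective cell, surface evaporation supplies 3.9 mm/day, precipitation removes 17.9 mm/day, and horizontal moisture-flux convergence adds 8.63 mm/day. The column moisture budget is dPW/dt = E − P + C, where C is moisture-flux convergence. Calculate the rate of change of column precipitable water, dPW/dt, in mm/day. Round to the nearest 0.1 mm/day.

dPW/dt = E − P + C = 3.9 − 17.9 + (8.63) = -5.4 mm/day.

dPW/dt ≈ -5.4 mm/day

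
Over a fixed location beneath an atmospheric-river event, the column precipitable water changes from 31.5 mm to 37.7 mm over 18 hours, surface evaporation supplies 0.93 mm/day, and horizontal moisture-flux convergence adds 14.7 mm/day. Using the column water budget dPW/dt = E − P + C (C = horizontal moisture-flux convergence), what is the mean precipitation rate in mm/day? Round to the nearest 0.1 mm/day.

dPW/dt = (37.7 − 31.5) mm / (18/24 day) = +8.267 mm/day.
P = E + C − dPW/dt = 0.93 + (14.7) − (+8.267) = 7.4 mm/day.

P ≈ 7.4 mm/day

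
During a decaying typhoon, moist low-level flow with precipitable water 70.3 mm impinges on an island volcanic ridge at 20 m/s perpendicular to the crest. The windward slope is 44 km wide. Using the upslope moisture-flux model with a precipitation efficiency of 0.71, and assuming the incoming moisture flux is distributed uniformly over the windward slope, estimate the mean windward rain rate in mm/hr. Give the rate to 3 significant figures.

Incoming column moisture flux per unit ridge length: F = V × PW = 20 × 70.3 = 1406 mm·m/s.
Spread over the 44 km slope with efficiency ε = 0.71: R = ε·F/W = 0.71 × 1406 / 44000 m = 2.269e-02 mm/s.
R = 2.269e-02 × 3600 = 81.7 mm/hr.

R ≈ 81.7 mm/hr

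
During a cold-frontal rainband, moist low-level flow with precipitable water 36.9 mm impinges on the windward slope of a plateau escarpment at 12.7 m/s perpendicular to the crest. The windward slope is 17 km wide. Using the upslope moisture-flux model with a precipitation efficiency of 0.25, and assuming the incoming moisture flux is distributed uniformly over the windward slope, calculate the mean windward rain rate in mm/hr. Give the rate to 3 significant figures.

R ≈ 24.8 mm/hr

Incoming column moisture flux per unit ridge length: F = V × PW = 12.7 × 36.9 = 468.63 mm·m/s.
Spread over the 17 km slope with efficiency ε = 0.25: R = ε·F/W = 0.25 × 468.63 / 17000 m = 6.892e-03 mm/s.
R = 6.892e-03 × 3600 = 24.8 mm/hr.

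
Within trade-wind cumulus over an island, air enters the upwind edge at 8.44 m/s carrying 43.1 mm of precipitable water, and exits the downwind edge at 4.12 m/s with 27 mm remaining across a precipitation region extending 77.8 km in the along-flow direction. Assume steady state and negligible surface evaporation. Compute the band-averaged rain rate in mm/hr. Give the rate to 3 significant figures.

R ≈ 11.7 mm/hr

Column moisture flux per unit crosswind length is F = V × PW.
Inflow: F_in = 8.44 × 43.1 = 363.764 mm·m/s
Outflow: F_out = 4.12 × 27 = 111.24 mm·m/s
Steady-state rate R = (F_in − F_out)/L = (363.764 − 111.24) / 77800 m = 3.246e-03 mm/s.
R = 3.246e-03 × 3600 = 11.7 mm/hr.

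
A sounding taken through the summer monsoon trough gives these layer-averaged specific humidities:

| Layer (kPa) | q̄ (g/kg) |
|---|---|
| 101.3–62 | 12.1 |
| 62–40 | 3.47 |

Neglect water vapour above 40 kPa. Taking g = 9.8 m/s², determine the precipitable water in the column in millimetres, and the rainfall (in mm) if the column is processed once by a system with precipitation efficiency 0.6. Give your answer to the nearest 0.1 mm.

Precipitable water is the column-integrated vapour mass per unit area: PW = (1/g) Σ q̄ Δp, with q in kg/kg and Δp in Pa (1 kg/m² of water = 1 mm).
Layer 101.3–62 kPa: Δp = 393 hPa = 39300 Pa, q̄ = 0.0121 kg/kg → 0.0121 × 39300 / 9.8 = 48.52 mm
Layer 62–40 kPa: Δp = 220 hPa = 22000 Pa, q̄ = 0.00347 kg/kg → 0.00347 × 22000 / 9.8 = 7.79 mm
PW = 48.52 + 7.79 = 56.31 ≈ 56.3 mm.
Rainfall = ε × PW = 0.6 × 56.3 = 33.8 mm.

PW ≈ 56.3 mm; rainfall ≈ 33.8 mm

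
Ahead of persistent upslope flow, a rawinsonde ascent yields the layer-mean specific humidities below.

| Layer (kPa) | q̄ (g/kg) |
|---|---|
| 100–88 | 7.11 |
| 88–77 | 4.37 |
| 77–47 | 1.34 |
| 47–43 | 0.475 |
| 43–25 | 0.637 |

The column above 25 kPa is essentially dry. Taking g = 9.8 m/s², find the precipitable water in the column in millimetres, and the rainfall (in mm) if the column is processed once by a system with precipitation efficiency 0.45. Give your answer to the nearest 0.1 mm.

Precipitable water is the column-integrated vapour mass per unit area: PW = (1/g) Σ q̄ Δp, with q in kg/kg and Δp in Pa (1 kg/m² of water = 1 mm).
Layer 100–88 kPa: Δp = 120 hPa = 12000 Pa, q̄ = 0.00711 kg/kg → 0.00711 × 12000 / 9.8 = 8.71 mm
Layer 88–77 kPa: Δp = 110 hPa = 11000 Pa, q̄ = 0.00437 kg/kg → 0.00437 × 11000 / 9.8 = 4.91 mm
Layer 77–47 kPa: Δp = 300 hPa = 30000 Pa, q̄ = 0.00134 kg/kg → 0.00134 × 30000 / 9.8 = 4.10 mm
Layer 47–43 kPa: Δp = 40 hPa = 4000 Pa, q̄ = 0.000475 kg/kg → 0.000475 × 4000 / 9.8 = 0.19 mm
Layer 43–25 kPa: Δp = 180 hPa = 18000 Pa, q̄ = 0.000637 kg/kg → 0.000637 × 18000 / 9.8 = 1.17 mm
PW = 8.71 + 4.91 + 4.10 + 0.19 + 1.17 = 19.08 ≈ 19.1 mm.
Rainfall = ε × PW = 0.45 × 19.1 = 8.6 mm.

PW ≈ 19.1 mm; rainfall ≈ 8.6 mm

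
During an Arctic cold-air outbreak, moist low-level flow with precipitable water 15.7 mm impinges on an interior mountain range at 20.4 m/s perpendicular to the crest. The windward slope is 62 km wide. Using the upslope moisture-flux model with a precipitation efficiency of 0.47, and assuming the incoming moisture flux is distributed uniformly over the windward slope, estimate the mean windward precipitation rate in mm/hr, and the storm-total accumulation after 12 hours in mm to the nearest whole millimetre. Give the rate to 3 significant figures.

R ≈ 8.74 mm/hr; total ≈ 105 mm

Incoming column moisture flux per unit ridge length: F = V × PW = 20.4 × 15.7 = 320.28 mm·m/s.
Spread over the 62 km slope with efficiency ε = 0.47: R = ε·F/W = 0.47 × 320.28 / 62000 m = 2.428e-03 mm/s.
R = 2.428e-03 × 3600 = 8.74 mm/hr.
Over 12 h: total = 8.74 × 12 = 104.88 ≈ 105 mm.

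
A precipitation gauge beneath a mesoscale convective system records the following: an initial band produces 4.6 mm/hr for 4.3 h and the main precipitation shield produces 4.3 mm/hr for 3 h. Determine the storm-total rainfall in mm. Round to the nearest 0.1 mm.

total ≈ 32.7 mm

Total = Σ Rᵢ Δtᵢ = 4.6 × 4.3 + 4.3 × 3
      = 19.78 + 12.9 = 32.7 mm.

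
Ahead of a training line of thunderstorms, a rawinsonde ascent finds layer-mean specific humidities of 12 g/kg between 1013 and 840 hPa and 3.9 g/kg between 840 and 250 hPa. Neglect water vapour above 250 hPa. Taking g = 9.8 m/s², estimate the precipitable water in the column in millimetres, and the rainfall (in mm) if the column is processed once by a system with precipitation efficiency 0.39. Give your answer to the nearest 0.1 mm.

PW ≈ 44.7 mm; rainfall ≈ 17.4 mm

Precipitable water is the column-integrated vapour mass per unit area: PW = (1/g) Σ q̄ Δp, with q in kg/kg and Δp in Pa (1 kg/m² of water = 1 mm).
Layer 1013–840 hPa: Δp = 173 hPa = 17300 Pa, q̄ = 0.012 kg/kg → 0.012 × 17300 / 9.8 = 21.18 mm
Layer 840–250 hPa: Δp = 590 hPa = 59000 Pa, q̄ = 0.0039 kg/kg → 0.0039 × 59000 / 9.8 = 23.48 mm
PW = 21.18 + 23.48 = 44.66 ≈ 44.7 mm.
Rainfall = ε × PW = 0.39 × 44.7 = 17.4 mm.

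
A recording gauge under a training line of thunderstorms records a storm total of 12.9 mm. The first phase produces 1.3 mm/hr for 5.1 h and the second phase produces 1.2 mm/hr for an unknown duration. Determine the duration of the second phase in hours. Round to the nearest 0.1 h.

Known phases: 1.3 × 5.1 = 6.63 mm.
Remaining depth = 12.9 − 6.63 = 6.27 mm.
Duration = 6.27 / 1.2 = 5.2 h.

duration ≈ 5.2 h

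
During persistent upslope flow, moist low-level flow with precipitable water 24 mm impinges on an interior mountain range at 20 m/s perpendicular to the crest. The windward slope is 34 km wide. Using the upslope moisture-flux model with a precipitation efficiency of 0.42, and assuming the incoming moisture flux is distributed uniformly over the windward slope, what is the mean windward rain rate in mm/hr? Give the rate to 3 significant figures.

R ≈ 21.3 mm/hr

Incoming column moisture flux per unit ridge length: F = V × PW = 20 × 24 = 480 mm·m/s.
Spread over the 34 km slope with efficiency ε = 0.42: R = ε·F/W = 0.42 × 480 / 34000 m = 5.929e-03 mm/s.
R = 5.929e-03 × 3600 = 21.3 mm/hr.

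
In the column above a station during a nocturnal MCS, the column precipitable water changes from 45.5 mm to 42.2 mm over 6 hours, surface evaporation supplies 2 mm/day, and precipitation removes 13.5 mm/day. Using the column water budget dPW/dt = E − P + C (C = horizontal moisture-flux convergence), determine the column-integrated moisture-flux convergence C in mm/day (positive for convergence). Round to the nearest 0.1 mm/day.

dPW/dt = (42.2 − 45.5) mm / (6/24 day) = -13.200 mm/day.
C = dPW/dt − E + P = (-13.200) − 2 + 13.5 = -1.7 mm/day.

C ≈ -1.7 mm/day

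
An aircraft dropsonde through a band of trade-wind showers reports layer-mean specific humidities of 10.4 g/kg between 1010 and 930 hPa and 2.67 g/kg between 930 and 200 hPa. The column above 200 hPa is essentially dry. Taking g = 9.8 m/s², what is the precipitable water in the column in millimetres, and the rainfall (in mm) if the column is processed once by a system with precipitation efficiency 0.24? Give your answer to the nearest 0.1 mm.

Precipitable water is the column-integrated vapour mass per unit area: PW = (1/g) Σ q̄ Δp, with q in kg/kg and Δp in Pa (1 kg/m² of water = 1 mm).
Layer 1010–930 hPa: Δp = 80 hPa = 8000 Pa, q̄ = 0.0104 kg/kg → 0.0104 × 8000 / 9.8 = 8.49 mm
Layer 930–200 hPa: Δp = 730 hPa = 73000 Pa, q̄ = 0.00267 kg/kg → 0.00267 × 73000 / 9.8 = 19.89 mm
PW = 8.49 + 19.89 = 28.38 ≈ 28.4 mm.
Rainfall = ε × PW = 0.24 × 28.4 = 6.8 mm.

PW ≈ 28.4 mm; rainfall ≈ 6.8 mm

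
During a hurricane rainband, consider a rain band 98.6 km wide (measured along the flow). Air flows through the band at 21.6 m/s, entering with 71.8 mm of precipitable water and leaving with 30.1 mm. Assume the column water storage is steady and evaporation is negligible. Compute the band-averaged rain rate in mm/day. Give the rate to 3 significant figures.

R ≈ 789 mm/day

Column moisture flux per unit crosswind length is F = V × PW.
Inflow: F_in = 21.6 × 71.8 = 1550.88 mm·m/s
Outflow: F_out = 21.6 × 30.1 = 650.16 mm·m/s
Steady-state rate R = (F_in − F_out)/L = (1550.88 − 650.16) / 98600 m = 9.135e-03 mm/s.
R = 9.135e-03 × 3600 × 24 = 789 mm/day.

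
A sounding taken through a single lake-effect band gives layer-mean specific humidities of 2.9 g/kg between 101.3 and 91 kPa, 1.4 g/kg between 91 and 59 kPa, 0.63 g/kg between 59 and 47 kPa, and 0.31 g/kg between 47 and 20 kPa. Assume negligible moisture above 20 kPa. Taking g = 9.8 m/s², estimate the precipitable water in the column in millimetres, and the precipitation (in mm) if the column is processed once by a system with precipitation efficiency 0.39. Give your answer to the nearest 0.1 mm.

PW ≈ 9.2 mm; precipitation ≈ 3.6 mm

Precipitable water is the column-integrated vapour mass per unit area: PW = (1/g) Σ q̄ Δp, with q in kg/kg and Δp in Pa (1 kg/m² of water = 1 mm).
Layer 101.3–91 kPa: Δp = 103 hPa = 10300 Pa, q̄ = 0.0029 kg/kg → 0.0029 × 10300 / 9.8 = 3.05 mm
Layer 91–59 kPa: Δp = 320 hPa = 32000 Pa, q̄ = 0.0014 kg/kg → 0.0014 × 32000 / 9.8 = 4.57 mm
Layer 59–47 kPa: Δp = 120 hPa = 12000 Pa, q̄ = 0.00063 kg/kg → 0.00063 × 12000 / 9.8 = 0.77 mm
Layer 47–20 kPa: Δp = 270 hPa = 27000 Pa, q̄ = 0.00031 kg/kg → 0.00031 × 27000 / 9.8 = 0.85 mm
PW = 3.05 + 4.57 + 0.77 + 0.85 = 9.24 ≈ 9.2 mm.
Precipitation = ε × PW = 0.39 × 9.2 = 3.6 mm.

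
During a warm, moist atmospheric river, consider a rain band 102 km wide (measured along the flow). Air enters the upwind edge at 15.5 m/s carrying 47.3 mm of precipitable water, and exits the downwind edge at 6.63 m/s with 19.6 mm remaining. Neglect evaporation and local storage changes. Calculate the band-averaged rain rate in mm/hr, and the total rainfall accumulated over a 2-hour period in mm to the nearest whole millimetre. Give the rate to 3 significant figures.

R ≈ 21.3 mm/hr; total ≈ 43 mm

Column moisture flux per unit crosswind length is F = V × PW.
Inflow: F_in = 15.5 × 47.3 = 733.15 mm·m/s
Outflow: F_out = 6.63 × 19.6 = 129.948 mm·m/s
Steady-state rate R = (F_in − F_out)/L = (733.15 − 129.948) / 102000 m = 5.914e-03 mm/s.
R = 5.914e-03 × 3600 = 21.3 mm/hr.
Over 2 h: total = 21.3 × 2 = 42.6 ≈ 43 mm.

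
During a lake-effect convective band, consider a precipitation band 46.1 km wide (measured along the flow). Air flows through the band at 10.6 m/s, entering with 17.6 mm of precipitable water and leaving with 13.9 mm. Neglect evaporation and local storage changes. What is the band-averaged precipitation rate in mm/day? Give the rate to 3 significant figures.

R ≈ 73.5 mm/day

Column moisture flux per unit crosswind length is F = V × PW.
Inflow: F_in = 10.6 × 17.6 = 186.56 mm·m/s
Outflow: F_out = 10.6 × 13.9 = 147.34 mm·m/s
Steady-state rate R = (F_in − F_out)/L = (186.56 − 147.34) / 46100 m = 8.508e-04 mm/s.
R = 8.508e-04 × 3600 × 24 = 73.5 mm/day.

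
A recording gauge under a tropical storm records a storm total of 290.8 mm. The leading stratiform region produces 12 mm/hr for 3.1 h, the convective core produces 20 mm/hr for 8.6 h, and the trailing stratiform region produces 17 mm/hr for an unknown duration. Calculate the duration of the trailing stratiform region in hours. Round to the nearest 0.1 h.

duration ≈ 4.8 h

Known phases: 12 × 3.1 + 20 × 8.6 = 37.2 + 172 = 209.2 mm.
Remaining depth = 290.8 − 209.2 = 81.6 mm.
Duration = 81.6 / 17 = 4.8 h.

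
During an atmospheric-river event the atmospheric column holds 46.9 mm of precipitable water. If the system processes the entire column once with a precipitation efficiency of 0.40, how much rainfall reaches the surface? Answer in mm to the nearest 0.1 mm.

Rainfall = ε × PW = 0.40 × 46.9 = 18.8 mm.

rainfall ≈ 18.8 mm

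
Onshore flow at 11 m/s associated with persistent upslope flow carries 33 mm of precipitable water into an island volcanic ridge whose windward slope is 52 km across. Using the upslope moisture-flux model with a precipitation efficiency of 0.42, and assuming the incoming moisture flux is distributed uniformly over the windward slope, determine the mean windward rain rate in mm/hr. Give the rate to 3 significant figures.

R ≈ 10.6 mm/hr

Incoming column moisture flux per unit ridge length: F = V × PW = 11 × 33 = 363 mm·m/s.
Spread over the 52 km slope with efficiency ε = 0.42: R = ε·F/W = 0.42 × 363 / 52000 m = 2.932e-03 mm/s.
R = 2.932e-03 × 3600 = 10.6 mm/hr.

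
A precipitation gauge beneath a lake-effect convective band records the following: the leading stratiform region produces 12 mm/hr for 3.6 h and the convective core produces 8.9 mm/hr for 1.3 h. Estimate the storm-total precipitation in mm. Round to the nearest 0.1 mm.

Total = Σ Rᵢ Δtᵢ = 12 × 3.6 + 8.9 × 1.3
      = 43.2 + 11.57 = 54.8 mm.

total ≈ 54.8 mm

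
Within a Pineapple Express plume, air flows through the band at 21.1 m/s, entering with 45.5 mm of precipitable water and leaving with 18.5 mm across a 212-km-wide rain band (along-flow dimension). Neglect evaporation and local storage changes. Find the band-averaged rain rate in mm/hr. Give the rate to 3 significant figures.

R ≈ 9.67 mm/hr

Column moisture flux per unit crosswind length is F = V × PW.
Inflow: F_in = 21.1 × 45.5 = 960.05 mm·m/s
Outflow: F_out = 21.1 × 18.5 = 390.35 mm·m/s
Steady-state rate R = (F_in − F_out)/L = (960.05 − 390.35) / 212000 m = 2.687e-03 mm/s.
R = 2.687e-03 × 3600 = 9.67 mm/hr.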